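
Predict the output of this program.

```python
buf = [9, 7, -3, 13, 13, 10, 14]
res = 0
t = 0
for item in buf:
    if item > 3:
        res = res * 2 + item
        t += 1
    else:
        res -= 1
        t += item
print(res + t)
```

item=9: >3, res = 0*2+9 = 9; t=1
item=7: >3, res = 9*2+7 = 25; t=2
item=-3: not >3, res = 25-1 = 24; t=-1
item=13: >3, res = 24*2+13 = 61; t=0
item=13: >3, res = 61*2+13 = 135; t=1
item=10: >3, res = 135*2+10 = 280; t=2
item=14: >3, res = 280*2+14 = 574; t=3
res+t = 574+3 = 577

577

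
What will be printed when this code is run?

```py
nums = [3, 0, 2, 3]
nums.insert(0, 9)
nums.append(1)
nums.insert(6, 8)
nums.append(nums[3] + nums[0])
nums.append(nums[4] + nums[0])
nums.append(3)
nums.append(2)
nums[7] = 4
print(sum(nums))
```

47

insert 9 at 0 → [9, 3, 0, 2, 3]
append 1 → [9, 3, 0, 2, 3, 1]
insert 8 at 6 → [9, 3, 0, 2, 3, 1, 8]
append nums[3]+nums[0] = 2+9 = 11 → [9, 3, 0, 2, 3, 1, 8, 11]
append nums[4]+nums[0] = 3+9 = 12 → [9, 3, 0, 2, 3, 1, 8, 11, 12]
append 3 → [9, 3, 0, 2, 3, 1, 8, 11, 12, 3]
append 2 → [9, 3, 0, 2, 3, 1, 8, 11, 12, 3, 2]
nums[7] = 4 → [9, 3, 0, 2, 3, 1, 8, 4, 12, 3, 2]
sum = 47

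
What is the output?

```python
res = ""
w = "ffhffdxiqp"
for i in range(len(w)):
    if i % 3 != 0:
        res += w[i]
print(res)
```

fhfdiq

i=0: skip
i=1: add 'f' → 'f'
i=2: add 'h' → 'fh'
i=3: skip
i=4: add 'f' → 'fhf'
i=5: add 'd' → 'fhfd'
i=6: skip
i=7: add 'i' → 'fhfdi'
i=8: add 'q' → 'fhfdiq'
i=9: skip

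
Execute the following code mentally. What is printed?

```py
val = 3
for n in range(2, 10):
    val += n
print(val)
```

n=2: val = 3+2 = 5
n=3: val = 5+3 = 8
n=4: val = 8+4 = 12
n=5: val = 12+5 = 17
n=6: val = 17+6 = 23
n=7: val = 23+7 = 30
n=8: val = 30+8 = 38
n=9: val = 38+9 = 47

47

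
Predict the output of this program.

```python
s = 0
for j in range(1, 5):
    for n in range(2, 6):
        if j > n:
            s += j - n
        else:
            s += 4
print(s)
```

j=1,n=2: not 1>2, s = 0+4 = 4
j=1,n=3: not 1>3, s = 4+4 = 8
j=1,n=4: not 1>4, s = 8+4 = 12
j=1,n=5: not 1>5, s = 12+4 = 16
j=2,n=2: not 2>2, s = 16+4 = 20
j=2,n=3: not 2>3, s = 20+4 = 24
j=2,n=4: not 2>4, s = 24+4 = 28
j=2,n=5: not 2>5, s = 28+4 = 32
j=3,n=2: 3>2, s = 32+1 = 33
j=3,n=3: not 3>3, s = 33+4 = 37
j=3,n=4: not 3>4, s = 37+4 = 41
j=3,n=5: not 3>5, s = 41+4 = 45
j=4,n=2: 4>2, s = 45+2 = 47
j=4,n=3: 4>3, s = 47+1 = 48
j=4,n=4: not 4>4, s = 48+4 = 52
j=4,n=5: not 4>5, s = 52+4 = 56

56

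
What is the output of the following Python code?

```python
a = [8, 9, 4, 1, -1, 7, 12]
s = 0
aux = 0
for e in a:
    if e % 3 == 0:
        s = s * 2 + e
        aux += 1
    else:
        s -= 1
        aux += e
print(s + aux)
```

39

e=8: not %3==0, s = 0-1 = -1; aux=8
e=9: %3==0, s = (-1)*2+9 = 7; aux=9
e=4: not %3==0, s = 7-1 = 6; aux=13
e=1: not %3==0, s = 6-1 = 5; aux=14
e=-1: not %3==0, s = 5-1 = 4; aux=13
e=7: not %3==0, s = 4-1 = 3; aux=20
e=12: %3==0, s = 3*2+12 = 18; aux=21
s+aux = 18+21 = 39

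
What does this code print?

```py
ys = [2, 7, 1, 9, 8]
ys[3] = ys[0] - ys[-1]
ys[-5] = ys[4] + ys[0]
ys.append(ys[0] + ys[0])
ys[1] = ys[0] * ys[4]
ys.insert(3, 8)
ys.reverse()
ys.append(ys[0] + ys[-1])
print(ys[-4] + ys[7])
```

31

ys[3] = ys[0]-ys[-1] = 2-8 = -6 → [2, 7, 1, -6, 8]
ys[-5] = ys[4]+ys[0] = 8+2 = 10 → [10, 7, 1, -6, 8]
append ys[0]+ys[0] = 10+10 = 20 → [10, 7, 1, -6, 8, 20]
ys[1] = ys[0]*ys[4] = 10*8 = 80 → [10, 80, 1, -6, 8, 20]
insert 8 at 3 → [10, 80, 1, 8, -6, 8, 20]
reverse → [20, 8, -6, 8, 1, 80, 10]
append ys[0]+ys[-1] = 20+10 = 30 → [20, 8, -6, 8, 1, 80, 10, 30]
ys[-4]+ys[7] = 1+30 = 31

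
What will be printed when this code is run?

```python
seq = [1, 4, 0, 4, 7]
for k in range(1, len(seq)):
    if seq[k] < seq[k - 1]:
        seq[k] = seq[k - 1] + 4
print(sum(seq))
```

k=1: 4>=1, unchanged → [1, 4, 0, 4, 7]
k=2: 0<4, seq[2] = 4+4 = 8 → [1, 4, 8, 4, 7]
k=3: 4<8, seq[3] = 8+4 = 12 → [1, 4, 8, 12, 7]
k=4: 7<12, seq[4] = 12+4 = 16 → [1, 4, 8, 12, 16]
sum = 41

41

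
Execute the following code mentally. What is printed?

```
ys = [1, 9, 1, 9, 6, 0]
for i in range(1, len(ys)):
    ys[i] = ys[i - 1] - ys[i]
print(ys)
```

i=1: ys[1] = 1-9 = -8 → [1, -8, 1, 9, 6, 0]
i=2: ys[2] = (-8)-1 = -9 → [1, -8, -9, 9, 6, 0]
i=3: ys[3] = (-9)-9 = -18 → [1, -8, -9, -18, 6, 0]
i=4: ys[4] = (-18)-6 = -24 → [1, -8, -9, -18, -24, 0]
i=5: ys[5] = (-24)-0 = -24 → [1, -8, -9, -18, -24, -24]

[1, -8, -9, -18, -24, -24]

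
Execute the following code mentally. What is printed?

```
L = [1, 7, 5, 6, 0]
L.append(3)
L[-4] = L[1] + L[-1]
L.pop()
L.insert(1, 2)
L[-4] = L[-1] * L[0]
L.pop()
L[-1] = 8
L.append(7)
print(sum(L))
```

28

append 3 → [1, 7, 5, 6, 0, 3]
L[-4] = L[1]+L[-1] = 7+3 = 10 → [1, 7, 10, 6, 0, 3]
pop() removes 3 → [1, 7, 10, 6, 0]
insert 2 at 1 → [1, 2, 7, 10, 6, 0]
L[-4] = L[-1]*L[0] = 0*1 = 0 → [1, 2, 0, 10, 6, 0]
pop() removes 0 → [1, 2, 0, 10, 6]
L[-1] = 8 → [1, 2, 0, 10, 8]
append 7 → [1, 2, 0, 10, 8, 7]
sum = 28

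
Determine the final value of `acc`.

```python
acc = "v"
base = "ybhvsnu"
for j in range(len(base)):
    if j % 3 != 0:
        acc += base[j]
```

j=0: skip
j=1: add 'b' → 'vb'
j=2: add 'h' → 'vbh'
j=3: skip
j=4: add 's' → 'vbhs'
j=5: add 'n' → 'vbhsn'
j=6: skip

'vbhsn'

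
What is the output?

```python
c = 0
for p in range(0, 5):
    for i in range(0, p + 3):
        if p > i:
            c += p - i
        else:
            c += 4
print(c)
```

80

p=0,i=0: not 0>0, c = 0+4 = 4
p=0,i=1: not 0>1, c = 4+4 = 8
p=0,i=2: not 0>2, c = 8+4 = 12
p=1,i=0: 1>0, c = 12+1 = 13
p=1,i=1: not 1>1, c = 13+4 = 17
p=1,i=2: not 1>2, c = 17+4 = 21
p=1,i=3: not 1>3, c = 21+4 = 25
p=2,i=0: 2>0, c = 25+2 = 27
p=2,i=1: 2>1, c = 27+1 = 28
p=2,i=2: not 2>2, c = 28+4 = 32
p=2,i=3: not 2>3, c = 32+4 = 36
p=2,i=4: not 2>4, c = 36+4 = 40
p=3,i=0: 3>0, c = 40+3 = 43
p=3,i=1: 3>1, c = 43+2 = 45
p=3,i=2: 3>2, c = 45+1 = 46
p=3,i=3: not 3>3, c = 46+4 = 50
p=3,i=4: not 3>4, c = 50+4 = 54
p=3,i=5: not 3>5, c = 54+4 = 58
p=4,i=0: 4>0, c = 58+4 = 62
p=4,i=1: 4>1, c = 62+3 = 65
p=4,i=2: 4>2, c = 65+2 = 67
p=4,i=3: 4>3, c = 67+1 = 68
p=4,i=4: not 4>4, c = 68+4 = 72
p=4,i=5: not 4>5, c = 72+4 = 76
p=4,i=6: not 4>6, c = 76+4 = 80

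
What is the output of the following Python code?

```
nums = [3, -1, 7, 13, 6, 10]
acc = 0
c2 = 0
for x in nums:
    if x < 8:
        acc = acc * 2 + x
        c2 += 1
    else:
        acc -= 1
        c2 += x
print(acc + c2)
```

64

x=3: <8, acc = 0*2+3 = 3; c2=1
x=-1: <8, acc = 3*2+(-1) = 5; c2=2
x=7: <8, acc = 5*2+7 = 17; c2=3
x=13: not <8, acc = 17-1 = 16; c2=16
x=6: <8, acc = 16*2+6 = 38; c2=17
x=10: not <8, acc = 38-1 = 37; c2=27
acc+c2 = 37+27 = 64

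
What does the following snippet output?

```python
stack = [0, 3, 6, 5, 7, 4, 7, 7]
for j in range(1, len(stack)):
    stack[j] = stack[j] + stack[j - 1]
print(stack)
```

j=1: stack[1] = 3+0 = 3 → [0, 3, 6, 5, 7, 4, 7, 7]
j=2: stack[2] = 6+3 = 9 → [0, 3, 9, 5, 7, 4, 7, 7]
j=3: stack[3] = 5+9 = 14 → [0, 3, 9, 14, 7, 4, 7, 7]
j=4: stack[4] = 7+14 = 21 → [0, 3, 9, 14, 21, 4, 7, 7]
j=5: stack[5] = 4+21 = 25 → [0, 3, 9, 14, 21, 25, 7, 7]
j=6: stack[6] = 7+25 = 32 → [0, 3, 9, 14, 21, 25, 32, 7]
j=7: stack[7] = 7+32 = 39 → [0, 3, 9, 14, 21, 25, 32, 39]

[0, 3, 9, 14, 21, 25, 32, 39]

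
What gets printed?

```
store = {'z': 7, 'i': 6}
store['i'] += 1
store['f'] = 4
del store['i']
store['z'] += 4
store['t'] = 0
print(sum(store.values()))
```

store['i'] = 6+1 = 7 → {'z': 7, 'i': 7}
store['f'] = 4 → {'z': 7, 'i': 7, 'f': 4}
del 'i' → {'z': 7, 'f': 4}
store['z'] = 7+4 = 11 → {'z': 11, 'f': 4}
store['t'] = 0 → {'z': 11, 'f': 4, 't': 0}
sum of values = 15

15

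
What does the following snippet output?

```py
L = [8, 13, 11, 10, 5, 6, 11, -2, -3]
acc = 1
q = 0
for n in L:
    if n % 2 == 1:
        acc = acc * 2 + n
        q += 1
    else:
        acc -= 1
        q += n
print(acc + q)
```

n=8: not odd, acc = 1-1 = 0; q=8
n=13: odd, acc = 0*2+13 = 13; q=9
n=11: odd, acc = 13*2+11 = 37; q=10
n=10: not odd, acc = 37-1 = 36; q=20
n=5: odd, acc = 36*2+5 = 77; q=21
n=6: not odd, acc = 77-1 = 76; q=27
n=11: odd, acc = 76*2+11 = 163; q=28
n=-2: not odd, acc = 163-1 = 162; q=26
n=-3: odd, acc = 162*2+(-3) = 321; q=27
acc+q = 321+27 = 348

348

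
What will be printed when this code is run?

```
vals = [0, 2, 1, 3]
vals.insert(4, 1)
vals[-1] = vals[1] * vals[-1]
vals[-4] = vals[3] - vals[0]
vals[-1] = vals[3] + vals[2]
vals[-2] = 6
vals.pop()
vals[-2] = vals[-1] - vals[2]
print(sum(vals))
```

insert 1 at 4 → [0, 2, 1, 3, 1]
vals[-1] = vals[1]*vals[-1] = 2*1 = 2 → [0, 2, 1, 3, 2]
vals[-4] = vals[3]-vals[0] = 3-0 = 3 → [0, 3, 1, 3, 2]
vals[-1] = vals[3]+vals[2] = 3+1 = 4 → [0, 3, 1, 3, 4]
vals[-2] = 6 → [0, 3, 1, 6, 4]
pop() removes 4 → [0, 3, 1, 6]
vals[-2] = vals[-1]-vals[2] = 6-1 = 5 → [0, 3, 5, 6]
sum = 14

14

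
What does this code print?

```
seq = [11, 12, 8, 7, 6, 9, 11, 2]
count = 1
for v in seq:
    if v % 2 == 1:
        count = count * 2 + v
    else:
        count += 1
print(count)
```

v=11: odd, count = 1*2+11 = 13
v=12: not odd, count = 13+1 = 14
v=8: not odd, count = 14+1 = 15
v=7: odd, count = 15*2+7 = 37
v=6: not odd, count = 37+1 = 38
v=9: odd, count = 38*2+9 = 85
v=11: odd, count = 85*2+11 = 181
v=2: not odd, count = 181+1 = 182

182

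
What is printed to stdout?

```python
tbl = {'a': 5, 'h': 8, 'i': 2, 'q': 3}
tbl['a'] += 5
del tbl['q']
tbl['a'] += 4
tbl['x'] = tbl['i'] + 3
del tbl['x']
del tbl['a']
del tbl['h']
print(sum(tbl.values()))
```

2

tbl['a'] = 5+5 = 10 → {'a': 10, 'h': 8, 'i': 2, 'q': 3}
del 'q' → {'a': 10, 'h': 8, 'i': 2}
tbl['a'] = 10+4 = 14 → {'a': 14, 'h': 8, 'i': 2}
tbl['x'] = tbl['i']+3 = 5 → {'a': 14, 'h': 8, 'i': 2, 'x': 5}
del 'x' → {'a': 14, 'h': 8, 'i': 2}
del 'a' → {'h': 8, 'i': 2}
del 'h' → {'i': 2}
sum of values = 2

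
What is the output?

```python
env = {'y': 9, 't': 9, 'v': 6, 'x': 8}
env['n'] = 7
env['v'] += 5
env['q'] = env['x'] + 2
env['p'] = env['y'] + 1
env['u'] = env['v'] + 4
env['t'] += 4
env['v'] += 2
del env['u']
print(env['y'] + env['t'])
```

env['n'] = 7 → {'y': 9, 't': 9, 'v': 6, 'x': 8, 'n': 7}
env['v'] = 6+5 = 11 → {'y': 9, 't': 9, 'v': 11, 'x': 8, 'n': 7}
env['q'] = env['x']+2 = 10 → {'y': 9, 't': 9, 'v': 11, 'x': 8, 'n': 7, 'q': 10}
env['p'] = env['y']+1 = 10 → {'y': 9, 't': 9, 'v': 11, 'x': 8, 'n': 7, 'q': 10, 'p': 10}
env['u'] = env['v']+4 = 15 → {'y': 9, 't': 9, 'v': 11, 'x': 8, 'n': 7, 'q': 10, 'p': 10, 'u': 15}
env['t'] = 9+4 = 13 → {'y': 9, 't': 13, 'v': 11, 'x': 8, 'n': 7, 'q': 10, 'p': 10, 'u': 15}
env['v'] = 11+2 = 13 → {'y': 9, 't': 13, 'v': 13, 'x': 8, 'n': 7, 'q': 10, 'p': 10, 'u': 15}
del 'u' → {'y': 9, 't': 13, 'v': 13, 'x': 8, 'n': 7, 'q': 10, 'p': 10}
env['y']+env['t'] = 9+13 = 22

22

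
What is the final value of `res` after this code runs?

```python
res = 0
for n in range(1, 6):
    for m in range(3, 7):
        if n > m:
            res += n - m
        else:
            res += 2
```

n=1,m=3: not 1>3, res = 0+2 = 2
n=1,m=4: not 1>4, res = 2+2 = 4
n=1,m=5: not 1>5, res = 4+2 = 6
n=1,m=6: not 1>6, res = 6+2 = 8
n=2,m=3: not 2>3, res = 8+2 = 10
n=2,m=4: not 2>4, res = 10+2 = 12
n=2,m=5: not 2>5, res = 12+2 = 14
n=2,m=6: not 2>6, res = 14+2 = 16
n=3,m=3: not 3>3, res = 16+2 = 18
n=3,m=4: not 3>4, res = 18+2 = 20
n=3,m=5: not 3>5, res = 20+2 = 22
n=3,m=6: not 3>6, res = 22+2 = 24
n=4,m=3: 4>3, res = 24+1 = 25
n=4,m=4: not 4>4, res = 25+2 = 27
n=4,m=5: not 4>5, res = 27+2 = 29
n=4,m=6: not 4>6, res = 29+2 = 31
n=5,m=3: 5>3, res = 31+2 = 33
n=5,m=4: 5>4, res = 33+1 = 34
n=5,m=5: not 5>5, res = 34+2 = 36
n=5,m=6: not 5>6, res = 36+2 = 38

38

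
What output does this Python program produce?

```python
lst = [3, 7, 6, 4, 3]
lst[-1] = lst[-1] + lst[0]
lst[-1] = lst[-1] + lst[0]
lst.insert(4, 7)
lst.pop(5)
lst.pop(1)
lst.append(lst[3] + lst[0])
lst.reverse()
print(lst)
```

[10, 7, 4, 6, 3]

lst[-1] = lst[-1]+lst[0] = 3+3 = 6 → [3, 7, 6, 4, 6]
lst[-1] = lst[-1]+lst[0] = 6+3 = 9 → [3, 7, 6, 4, 9]
insert 7 at 4 → [3, 7, 6, 4, 7, 9]
pop(5) removes 9 → [3, 7, 6, 4, 7]
pop(1) removes 7 → [3, 6, 4, 7]
append lst[3]+lst[0] = 7+3 = 10 → [3, 6, 4, 7, 10]
reverse → [10, 7, 4, 6, 3]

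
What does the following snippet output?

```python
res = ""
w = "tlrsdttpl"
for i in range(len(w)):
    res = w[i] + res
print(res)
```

i=0: prepend 't' → 't'
i=1: prepend 'l' → 'lt'
i=2: prepend 'r' → 'rlt'
i=3: prepend 's' → 'srlt'
i=4: prepend 'd' → 'dsrlt'
i=5: prepend 't' → 'tdsrlt'
i=6: prepend 't' → 'ttdsrlt'
i=7: prepend 'p' → 'pttdsrlt'
i=8: prepend 'l' → 'lpttdsrlt'

lpttdsrlt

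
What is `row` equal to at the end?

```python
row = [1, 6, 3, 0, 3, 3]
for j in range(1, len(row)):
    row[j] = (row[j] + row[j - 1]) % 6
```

j=1: row[1] = (6+1)%6 = 1 → [1, 1, 3, 0, 3, 3]
j=2: row[2] = (3+1)%6 = 4 → [1, 1, 4, 0, 3, 3]
j=3: row[3] = (0+4)%6 = 4 → [1, 1, 4, 4, 3, 3]
j=4: row[4] = (3+4)%6 = 1 → [1, 1, 4, 4, 1, 3]
j=5: row[5] = (3+1)%6 = 4 → [1, 1, 4, 4, 1, 4]

[1, 1, 4, 4, 1, 4]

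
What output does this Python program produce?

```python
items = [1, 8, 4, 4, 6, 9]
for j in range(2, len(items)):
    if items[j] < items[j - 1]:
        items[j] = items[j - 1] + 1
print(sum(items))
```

j=2: 4<8, items[2] = 8+1 = 9 → [1, 8, 9, 4, 6, 9]
j=3: 4<9, items[3] = 9+1 = 10 → [1, 8, 9, 10, 6, 9]
j=4: 6<10, items[4] = 10+1 = 11 → [1, 8, 9, 10, 11, 9]
j=5: 9<11, items[5] = 11+1 = 12 → [1, 8, 9, 10, 11, 12]
sum = 51

51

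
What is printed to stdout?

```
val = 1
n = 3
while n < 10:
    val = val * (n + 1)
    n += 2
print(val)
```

1920

n=3: val = 1*4 = 4
n=5: val = 4*6 = 24
n=7: val = 24*8 = 192
n=9: val = 192*10 = 1920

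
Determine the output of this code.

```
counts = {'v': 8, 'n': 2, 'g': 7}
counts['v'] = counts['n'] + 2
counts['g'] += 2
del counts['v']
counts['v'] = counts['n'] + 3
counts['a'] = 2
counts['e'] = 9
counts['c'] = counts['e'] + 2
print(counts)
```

counts['v'] = counts['n']+2 = 4 → {'v': 4, 'n': 2, 'g': 7}
counts['g'] = 7+2 = 9 → {'v': 4, 'n': 2, 'g': 9}
del 'v' → {'n': 2, 'g': 9}
counts['v'] = counts['n']+3 = 5 → {'n': 2, 'g': 9, 'v': 5}
counts['a'] = 2 → {'n': 2, 'g': 9, 'v': 5, 'a': 2}
counts['e'] = 9 → {'n': 2, 'g': 9, 'v': 5, 'a': 2, 'e': 9}
counts['c'] = counts['e']+2 = 11 → {'n': 2, 'g': 9, 'v': 5, 'a': 2, 'e': 9, 'c': 11}

{'n': 2, 'g': 9, 'v': 5, 'a': 2, 'e': 9, 'c': 11}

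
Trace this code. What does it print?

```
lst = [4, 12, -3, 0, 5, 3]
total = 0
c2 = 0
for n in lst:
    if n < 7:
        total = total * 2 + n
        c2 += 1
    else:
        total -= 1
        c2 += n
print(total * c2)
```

n=4: <7, total = 0*2+4 = 4; c2=1
n=12: not <7, total = 4-1 = 3; c2=13
n=-3: <7, total = 3*2+(-3) = 3; c2=14
n=0: <7, total = 3*2+0 = 6; c2=15
n=5: <7, total = 6*2+5 = 17; c2=16
n=3: <7, total = 17*2+3 = 37; c2=17
total*c2 = 37*17 = 629

629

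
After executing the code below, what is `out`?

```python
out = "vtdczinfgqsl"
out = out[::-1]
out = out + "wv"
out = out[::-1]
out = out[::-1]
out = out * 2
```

'lsqgfnizcdtvwvlsqgfnizcdtvwv'

reverse → 'lsqgfnizcdtv'
+ 'wv' → 'lsqgfnizcdtvwv'
reverse → 'vwvtdczinfgqsl'
reverse → 'lsqgfnizcdtvwv'
repeat ×2 → 'lsqgfnizcdtvwvlsqgfnizcdtvwv'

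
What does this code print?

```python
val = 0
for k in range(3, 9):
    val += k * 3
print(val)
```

99

k=3: val = 0+3*3 = 9
k=4: val = 9+4*3 = 21
k=5: val = 21+5*3 = 36
k=6: val = 36+6*3 = 54
k=7: val = 54+7*3 = 75
k=8: val = 75+8*3 = 99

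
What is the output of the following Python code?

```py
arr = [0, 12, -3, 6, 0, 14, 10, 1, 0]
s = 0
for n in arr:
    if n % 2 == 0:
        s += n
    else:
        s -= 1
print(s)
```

40

n=0: even, s = 0+0 = 0
n=12: even, s = 0+12 = 12
n=-3: not even, s = 12-1 = 11
n=6: even, s = 11+6 = 17
n=0: even, s = 17+0 = 17
n=14: even, s = 17+14 = 31
n=10: even, s = 31+10 = 41
n=1: not even, s = 41-1 = 40
n=0: even, s = 40+0 = 40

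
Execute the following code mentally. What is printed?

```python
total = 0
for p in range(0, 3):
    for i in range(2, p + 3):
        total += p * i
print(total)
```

23

p=0,i=2: total = 0+0 = 0
p=1,i=2: total = 0+2 = 2
p=1,i=3: total = 2+3 = 5
p=2,i=2: total = 5+4 = 9
p=2,i=3: total = 9+6 = 15
p=2,i=4: total = 15+8 = 23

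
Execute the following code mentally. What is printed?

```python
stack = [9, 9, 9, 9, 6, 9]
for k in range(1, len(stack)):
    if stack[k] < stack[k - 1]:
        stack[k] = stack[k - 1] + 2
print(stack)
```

[9, 9, 9, 9, 11, 13]

k=1: 9>=9, unchanged → [9, 9, 9, 9, 6, 9]
k=2: 9>=9, unchanged → [9, 9, 9, 9, 6, 9]
k=3: 9>=9, unchanged → [9, 9, 9, 9, 6, 9]
k=4: 6<9, stack[4] = 9+2 = 11 → [9, 9, 9, 9, 11, 9]
k=5: 9<11, stack[5] = 11+2 = 13 → [9, 9, 9, 9, 11, 13]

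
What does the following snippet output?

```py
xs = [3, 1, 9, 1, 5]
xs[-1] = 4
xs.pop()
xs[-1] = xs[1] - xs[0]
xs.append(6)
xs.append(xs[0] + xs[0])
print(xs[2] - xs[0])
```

6

xs[-1] = 4 → [3, 1, 9, 1, 4]
pop() removes 4 → [3, 1, 9, 1]
xs[-1] = xs[1]-xs[0] = 1-3 = -2 → [3, 1, 9, -2]
append 6 → [3, 1, 9, -2, 6]
append xs[0]+xs[0] = 3+3 = 6 → [3, 1, 9, -2, 6, 6]
xs[2]-xs[0] = 9-3 = 6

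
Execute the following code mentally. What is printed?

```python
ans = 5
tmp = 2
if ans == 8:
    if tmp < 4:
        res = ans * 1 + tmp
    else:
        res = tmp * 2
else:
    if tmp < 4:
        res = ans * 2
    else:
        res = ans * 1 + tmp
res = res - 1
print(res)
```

ans=5, tmp=2
ans == 8 is False; tmp < 4 is True
→ res = ans * 2 = 10
res = 10-1 = 9

9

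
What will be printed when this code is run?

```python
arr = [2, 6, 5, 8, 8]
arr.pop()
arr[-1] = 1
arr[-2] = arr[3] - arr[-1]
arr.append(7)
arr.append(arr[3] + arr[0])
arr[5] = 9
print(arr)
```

pop() removes 8 → [2, 6, 5, 8]
arr[-1] = 1 → [2, 6, 5, 1]
arr[-2] = arr[3]-arr[-1] = 1-1 = 0 → [2, 6, 0, 1]
append 7 → [2, 6, 0, 1, 7]
append arr[3]+arr[0] = 1+2 = 3 → [2, 6, 0, 1, 7, 3]
arr[5] = 9 → [2, 6, 0, 1, 7, 9]

[2, 6, 0, 1, 7, 9]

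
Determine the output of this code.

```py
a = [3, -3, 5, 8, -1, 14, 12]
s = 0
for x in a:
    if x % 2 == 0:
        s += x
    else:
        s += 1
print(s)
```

38

x=3: not even, s = 0+1 = 1
x=-3: not even, s = 1+1 = 2
x=5: not even, s = 2+1 = 3
x=8: even, s = 3+8 = 11
x=-1: not even, s = 11+1 = 12
x=14: even, s = 12+14 = 26
x=12: even, s = 26+12 = 38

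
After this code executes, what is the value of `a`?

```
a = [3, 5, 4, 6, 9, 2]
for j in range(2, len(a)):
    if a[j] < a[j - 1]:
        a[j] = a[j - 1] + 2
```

j=2: 4<5, a[2] = 5+2 = 7 → [3, 5, 7, 6, 9, 2]
j=3: 6<7, a[3] = 7+2 = 9 → [3, 5, 7, 9, 9, 2]
j=4: 9>=9, unchanged → [3, 5, 7, 9, 9, 2]
j=5: 2<9, a[5] = 9+2 = 11 → [3, 5, 7, 9, 9, 11]

[3, 5, 7, 9, 9, 11]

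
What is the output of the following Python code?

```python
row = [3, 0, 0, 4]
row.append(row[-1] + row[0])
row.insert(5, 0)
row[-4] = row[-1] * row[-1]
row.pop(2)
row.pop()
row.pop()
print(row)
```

[3, 0, 4]

append row[-1]+row[0] = 4+3 = 7 → [3, 0, 0, 4, 7]
insert 0 at 5 → [3, 0, 0, 4, 7, 0]
row[-4] = row[-1]*row[-1] = 0*0 = 0 → [3, 0, 0, 4, 7, 0]
pop(2) removes 0 → [3, 0, 4, 7, 0]
pop() removes 0 → [3, 0, 4, 7]
pop() removes 7 → [3, 0, 4]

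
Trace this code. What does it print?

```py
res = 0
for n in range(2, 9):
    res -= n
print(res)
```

n=2: res = 0-2 = -2
n=3: res = (-2)-3 = -5
n=4: res = (-5)-4 = -9
n=5: res = (-9)-5 = -14
n=6: res = (-14)-6 = -20
n=7: res = (-20)-7 = -27
n=8: res = (-27)-8 = -35

-35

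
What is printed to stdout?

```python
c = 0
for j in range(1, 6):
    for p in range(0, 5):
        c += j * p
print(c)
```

150

j=1,p=0: c = 0+0 = 0
j=1,p=1: c = 0+1 = 1
j=1,p=2: c = 1+2 = 3
j=1,p=3: c = 3+3 = 6
j=1,p=4: c = 6+4 = 10
j=2,p=0: c = 10+0 = 10
j=2,p=1: c = 10+2 = 12
j=2,p=2: c = 12+4 = 16
j=2,p=3: c = 16+6 = 22
j=2,p=4: c = 22+8 = 30
j=3,p=0: c = 30+0 = 30
j=3,p=1: c = 30+3 = 33
j=3,p=2: c = 33+6 = 39
j=3,p=3: c = 39+9 = 48
j=3,p=4: c = 48+12 = 60
j=4,p=0: c = 60+0 = 60
j=4,p=1: c = 60+4 = 64
j=4,p=2: c = 64+8 = 72
j=4,p=3: c = 72+12 = 84
j=4,p=4: c = 84+16 = 100
j=5,p=0: c = 100+0 = 100
j=5,p=1: c = 100+5 = 105
j=5,p=2: c = 105+10 = 115
j=5,p=3: c = 115+15 = 130
j=5,p=4: c = 130+20 = 150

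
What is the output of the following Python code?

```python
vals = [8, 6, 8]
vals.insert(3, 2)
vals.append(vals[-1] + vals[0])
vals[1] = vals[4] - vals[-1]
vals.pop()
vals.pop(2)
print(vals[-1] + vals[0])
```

insert 2 at 3 → [8, 6, 8, 2]
append vals[-1]+vals[0] = 2+8 = 10 → [8, 6, 8, 2, 10]
vals[1] = vals[4]-vals[-1] = 10-10 = 0 → [8, 0, 8, 2, 10]
pop() removes 10 → [8, 0, 8, 2]
pop(2) removes 8 → [8, 0, 2]
vals[-1]+vals[0] = 2+8 = 10

10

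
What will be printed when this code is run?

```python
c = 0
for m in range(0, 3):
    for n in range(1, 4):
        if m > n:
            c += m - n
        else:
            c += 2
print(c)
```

m=0,n=1: not 0>1, c = 0+2 = 2
m=0,n=2: not 0>2, c = 2+2 = 4
m=0,n=3: not 0>3, c = 4+2 = 6
m=1,n=1: not 1>1, c = 6+2 = 8
m=1,n=2: not 1>2, c = 8+2 = 10
m=1,n=3: not 1>3, c = 10+2 = 12
m=2,n=1: 2>1, c = 12+1 = 13
m=2,n=2: not 2>2, c = 13+2 = 15
m=2,n=3: not 2>3, c = 15+2 = 17

17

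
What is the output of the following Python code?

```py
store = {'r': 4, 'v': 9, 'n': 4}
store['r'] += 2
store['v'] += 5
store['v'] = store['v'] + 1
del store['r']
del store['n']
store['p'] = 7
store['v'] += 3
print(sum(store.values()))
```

store['r'] = 4+2 = 6 → {'r': 6, 'v': 9, 'n': 4}
store['v'] = 9+5 = 14 → {'r': 6, 'v': 14, 'n': 4}
store['v'] = store['v']+1 = 15 → {'r': 6, 'v': 15, 'n': 4}
del 'r' → {'v': 15, 'n': 4}
del 'n' → {'v': 15}
store['p'] = 7 → {'v': 15, 'p': 7}
store['v'] = 15+3 = 18 → {'v': 18, 'p': 7}
sum of values = 25

25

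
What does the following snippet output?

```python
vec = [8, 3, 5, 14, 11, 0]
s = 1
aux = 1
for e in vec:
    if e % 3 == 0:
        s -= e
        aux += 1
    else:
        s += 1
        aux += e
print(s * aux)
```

82

e=8: not %3==0, s = 1+1 = 2; aux=9
e=3: %3==0, s = 2-3 = -1; aux=10
e=5: not %3==0, s = (-1)+1 = 0; aux=15
e=14: not %3==0, s = 0+1 = 1; aux=29
e=11: not %3==0, s = 1+1 = 2; aux=40
e=0: %3==0, s = 2-0 = 2; aux=41
s*aux = 2*41 = 82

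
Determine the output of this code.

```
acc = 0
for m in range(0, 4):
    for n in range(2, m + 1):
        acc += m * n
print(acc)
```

m=2,n=2: acc = 0+4 = 4
m=3,n=2: acc = 4+6 = 10
m=3,n=3: acc = 10+9 = 19

19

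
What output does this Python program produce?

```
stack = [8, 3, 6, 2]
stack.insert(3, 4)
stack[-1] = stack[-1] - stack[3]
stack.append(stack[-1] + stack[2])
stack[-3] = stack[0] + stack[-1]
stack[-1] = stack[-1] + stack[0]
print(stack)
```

insert 4 at 3 → [8, 3, 6, 4, 2]
stack[-1] = stack[-1]-stack[3] = 2-4 = -2 → [8, 3, 6, 4, -2]
append stack[-1]+stack[2] = (-2)+6 = 4 → [8, 3, 6, 4, -2, 4]
stack[-3] = stack[0]+stack[-1] = 8+4 = 12 → [8, 3, 6, 12, -2, 4]
stack[-1] = stack[-1]+stack[0] = 4+8 = 12 → [8, 3, 6, 12, -2, 12]

[8, 3, 6, 12, -2, 12]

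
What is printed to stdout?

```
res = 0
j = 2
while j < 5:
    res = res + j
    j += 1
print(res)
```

j=2: res = 0+2 = 2
j=3: res = 2+3 = 5
j=4: res = 5+4 = 9

9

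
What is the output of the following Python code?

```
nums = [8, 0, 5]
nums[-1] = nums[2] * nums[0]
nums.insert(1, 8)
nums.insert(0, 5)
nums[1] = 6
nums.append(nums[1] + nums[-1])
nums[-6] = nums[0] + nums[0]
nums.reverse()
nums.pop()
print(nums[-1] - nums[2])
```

nums[-1] = nums[2]*nums[0] = 5*8 = 40 → [8, 0, 40]
insert 8 at 1 → [8, 8, 0, 40]
insert 5 at 0 → [5, 8, 8, 0, 40]
nums[1] = 6 → [5, 6, 8, 0, 40]
append nums[1]+nums[-1] = 6+40 = 46 → [5, 6, 8, 0, 40, 46]
nums[-6] = nums[0]+nums[0] = 5+5 = 10 → [10, 6, 8, 0, 40, 46]
reverse → [46, 40, 0, 8, 6, 10]
pop() removes 10 → [46, 40, 0, 8, 6]
nums[-1]-nums[2] = 6-0 = 6

6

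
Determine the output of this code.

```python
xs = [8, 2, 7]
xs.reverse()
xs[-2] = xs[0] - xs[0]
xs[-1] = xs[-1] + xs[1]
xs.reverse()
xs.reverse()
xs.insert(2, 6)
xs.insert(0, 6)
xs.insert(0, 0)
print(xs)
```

reverse → [7, 2, 8]
xs[-2] = xs[0]-xs[0] = 7-7 = 0 → [7, 0, 8]
xs[-1] = xs[-1]+xs[1] = 8+0 = 8 → [7, 0, 8]
reverse → [8, 0, 7]
reverse → [7, 0, 8]
insert 6 at 2 → [7, 0, 6, 8]
insert 6 at 0 → [6, 7, 0, 6, 8]
insert 0 at 0 → [0, 6, 7, 0, 6, 8]

[0, 6, 7, 0, 6, 8]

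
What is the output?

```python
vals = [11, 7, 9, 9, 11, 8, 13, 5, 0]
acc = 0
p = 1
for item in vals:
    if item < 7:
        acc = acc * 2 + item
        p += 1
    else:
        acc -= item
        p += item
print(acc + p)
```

item=11: not <7, acc = 0-11 = -11; p=12
item=7: not <7, acc = (-11)-7 = -18; p=19
item=9: not <7, acc = (-18)-9 = -27; p=28
item=9: not <7, acc = (-27)-9 = -36; p=37
item=11: not <7, acc = (-36)-11 = -47; p=48
item=8: not <7, acc = (-47)-8 = -55; p=56
item=13: not <7, acc = (-55)-13 = -68; p=69
item=5: <7, acc = (-68)*2+5 = -131; p=70
item=0: <7, acc = (-131)*2+0 = -262; p=71
acc+p = (-262)+71 = -191

-191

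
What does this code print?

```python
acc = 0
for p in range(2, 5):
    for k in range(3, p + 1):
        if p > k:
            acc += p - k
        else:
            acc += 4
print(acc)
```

p=3,k=3: not 3>3, acc = 0+4 = 4
p=4,k=3: 4>3, acc = 4+1 = 5
p=4,k=4: not 4>4, acc = 5+4 = 9

9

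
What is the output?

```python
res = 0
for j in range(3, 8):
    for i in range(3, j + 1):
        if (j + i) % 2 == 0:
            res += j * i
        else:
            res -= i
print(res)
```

j=3,i=3: even sum, res = 0+9 = 9
j=4,i=3: odd sum, res = 9-3 = 6
j=4,i=4: even sum, res = 6+16 = 22
j=5,i=3: even sum, res = 22+15 = 37
j=5,i=4: odd sum, res = 37-4 = 33
j=5,i=5: even sum, res = 33+25 = 58
j=6,i=3: odd sum, res = 58-3 = 55
j=6,i=4: even sum, res = 55+24 = 79
j=6,i=5: odd sum, res = 79-5 = 74
j=6,i=6: even sum, res = 74+36 = 110
j=7,i=3: even sum, res = 110+21 = 131
j=7,i=4: odd sum, res = 131-4 = 127
j=7,i=5: even sum, res = 127+35 = 162
j=7,i=6: odd sum, res = 162-6 = 156
j=7,i=7: even sum, res = 156+49 = 205

205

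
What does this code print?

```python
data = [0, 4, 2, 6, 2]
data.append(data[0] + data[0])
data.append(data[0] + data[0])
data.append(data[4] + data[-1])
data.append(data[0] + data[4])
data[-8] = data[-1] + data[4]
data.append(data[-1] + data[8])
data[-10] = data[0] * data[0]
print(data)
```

append data[0]+data[0] = 0+0 = 0 → [0, 4, 2, 6, 2, 0]
append data[0]+data[0] = 0+0 = 0 → [0, 4, 2, 6, 2, 0, 0]
append data[4]+data[-1] = 2+0 = 2 → [0, 4, 2, 6, 2, 0, 0, 2]
append data[0]+data[4] = 0+2 = 2 → [0, 4, 2, 6, 2, 0, 0, 2, 2]
data[-8] = data[-1]+data[4] = 2+2 = 4 → [0, 4, 2, 6, 2, 0, 0, 2, 2]
append data[-1]+data[8] = 2+2 = 4 → [0, 4, 2, 6, 2, 0, 0, 2, 2, 4]
data[-10] = data[0]*data[0] = 0*0 = 0 → [0, 4, 2, 6, 2, 0, 0, 2, 2, 4]

[0, 4, 2, 6, 2, 0, 0, 2, 2, 4]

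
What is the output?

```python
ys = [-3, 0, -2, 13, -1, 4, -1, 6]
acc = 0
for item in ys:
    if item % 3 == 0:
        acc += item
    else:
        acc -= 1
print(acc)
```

-2

item=-3: %3==0, acc = 0+(-3) = -3
item=0: %3==0, acc = (-3)+0 = -3
item=-2: not %3==0, acc = (-3)-1 = -4
item=13: not %3==0, acc = (-4)-1 = -5
item=-1: not %3==0, acc = (-5)-1 = -6
item=4: not %3==0, acc = (-6)-1 = -7
item=-1: not %3==0, acc = (-7)-1 = -8
item=6: %3==0, acc = (-8)+6 = -2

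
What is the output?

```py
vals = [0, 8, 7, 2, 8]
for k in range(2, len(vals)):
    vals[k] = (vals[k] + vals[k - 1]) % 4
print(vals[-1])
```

k=2: vals[2] = (7+8)%4 = 3 → [0, 8, 3, 2, 8]
k=3: vals[3] = (2+3)%4 = 1 → [0, 8, 3, 1, 8]
k=4: vals[4] = (8+1)%4 = 1 → [0, 8, 3, 1, 1]

1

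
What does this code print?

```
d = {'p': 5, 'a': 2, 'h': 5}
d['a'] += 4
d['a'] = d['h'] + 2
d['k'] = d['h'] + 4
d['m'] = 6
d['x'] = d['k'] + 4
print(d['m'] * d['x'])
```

78

d['a'] = 2+4 = 6 → {'p': 5, 'a': 6, 'h': 5}
d['a'] = d['h']+2 = 7 → {'p': 5, 'a': 7, 'h': 5}
d['k'] = d['h']+4 = 9 → {'p': 5, 'a': 7, 'h': 5, 'k': 9}
d['m'] = 6 → {'p': 5, 'a': 7, 'h': 5, 'k': 9, 'm': 6}
d['x'] = d['k']+4 = 13 → {'p': 5, 'a': 7, 'h': 5, 'k': 9, 'm': 6, 'x': 13}
d['m']*d['x'] = 6*13 = 78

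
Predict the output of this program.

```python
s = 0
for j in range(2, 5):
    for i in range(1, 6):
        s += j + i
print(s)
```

90

j=2,i=1: s = 0+3 = 3
j=2,i=2: s = 3+4 = 7
j=2,i=3: s = 7+5 = 12
j=2,i=4: s = 12+6 = 18
j=2,i=5: s = 18+7 = 25
j=3,i=1: s = 25+4 = 29
j=3,i=2: s = 29+5 = 34
j=3,i=3: s = 34+6 = 40
j=3,i=4: s = 40+7 = 47
j=3,i=5: s = 47+8 = 55
j=4,i=1: s = 55+5 = 60
j=4,i=2: s = 60+6 = 66
j=4,i=3: s = 66+7 = 73
j=4,i=4: s = 73+8 = 81
j=4,i=5: s = 81+9 = 90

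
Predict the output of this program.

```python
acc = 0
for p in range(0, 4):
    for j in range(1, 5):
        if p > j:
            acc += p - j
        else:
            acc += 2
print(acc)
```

30

p=0,j=1: not 0>1, acc = 0+2 = 2
p=0,j=2: not 0>2, acc = 2+2 = 4
p=0,j=3: not 0>3, acc = 4+2 = 6
p=0,j=4: not 0>4, acc = 6+2 = 8
p=1,j=1: not 1>1, acc = 8+2 = 10
p=1,j=2: not 1>2, acc = 10+2 = 12
p=1,j=3: not 1>3, acc = 12+2 = 14
p=1,j=4: not 1>4, acc = 14+2 = 16
p=2,j=1: 2>1, acc = 16+1 = 17
p=2,j=2: not 2>2, acc = 17+2 = 19
p=2,j=3: not 2>3, acc = 19+2 = 21
p=2,j=4: not 2>4, acc = 21+2 = 23
p=3,j=1: 3>1, acc = 23+2 = 25
p=3,j=2: 3>2, acc = 25+1 = 26
p=3,j=3: not 3>3, acc = 26+2 = 28
p=3,j=4: not 3>4, acc = 28+2 = 30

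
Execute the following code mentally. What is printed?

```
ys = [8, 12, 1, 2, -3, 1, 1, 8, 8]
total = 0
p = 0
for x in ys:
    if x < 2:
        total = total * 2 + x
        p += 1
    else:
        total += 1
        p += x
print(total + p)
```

x=8: not <2, total = 0+1 = 1; p=8
x=12: not <2, total = 1+1 = 2; p=20
x=1: <2, total = 2*2+1 = 5; p=21
x=2: not <2, total = 5+1 = 6; p=23
x=-3: <2, total = 6*2+(-3) = 9; p=24
x=1: <2, total = 9*2+1 = 19; p=25
x=1: <2, total = 19*2+1 = 39; p=26
x=8: not <2, total = 39+1 = 40; p=34
x=8: not <2, total = 40+1 = 41; p=42
total+p = 41+42 = 83

83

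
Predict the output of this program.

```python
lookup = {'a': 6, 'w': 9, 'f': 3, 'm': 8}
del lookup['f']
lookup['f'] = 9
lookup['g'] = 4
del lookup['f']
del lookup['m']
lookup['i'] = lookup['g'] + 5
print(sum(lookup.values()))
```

del 'f' → {'a': 6, 'w': 9, 'm': 8}
lookup['f'] = 9 → {'a': 6, 'w': 9, 'm': 8, 'f': 9}
lookup['g'] = 4 → {'a': 6, 'w': 9, 'm': 8, 'f': 9, 'g': 4}
del 'f' → {'a': 6, 'w': 9, 'm': 8, 'g': 4}
del 'm' → {'a': 6, 'w': 9, 'g': 4}
lookup['i'] = lookup['g']+5 = 9 → {'a': 6, 'w': 9, 'g': 4, 'i': 9}
sum of values = 28

28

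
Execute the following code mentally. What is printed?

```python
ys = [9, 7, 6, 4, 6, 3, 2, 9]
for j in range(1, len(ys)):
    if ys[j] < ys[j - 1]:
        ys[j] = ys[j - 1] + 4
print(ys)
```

j=1: 7<9, ys[1] = 9+4 = 13 → [9, 13, 6, 4, 6, 3, 2, 9]
j=2: 6<13, ys[2] = 13+4 = 17 → [9, 13, 17, 4, 6, 3, 2, 9]
j=3: 4<17, ys[3] = 17+4 = 21 → [9, 13, 17, 21, 6, 3, 2, 9]
j=4: 6<21, ys[4] = 21+4 = 25 → [9, 13, 17, 21, 25, 3, 2, 9]
j=5: 3<25, ys[5] = 25+4 = 29 → [9, 13, 17, 21, 25, 29, 2, 9]
j=6: 2<29, ys[6] = 29+4 = 33 → [9, 13, 17, 21, 25, 29, 33, 9]
j=7: 9<33, ys[7] = 33+4 = 37 → [9, 13, 17, 21, 25, 29, 33, 37]

[9, 13, 17, 21, 25, 29, 33, 37]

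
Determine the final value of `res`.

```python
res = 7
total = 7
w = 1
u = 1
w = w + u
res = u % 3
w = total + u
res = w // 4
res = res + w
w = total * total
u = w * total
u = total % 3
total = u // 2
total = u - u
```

10

w = 1+1 = 2
res = 1%3 = 1
w = 7+1 = 8
res = 8//4 = 2
res = 2+8 = 10
w = 7*7 = 49
u = 49*7 = 343
u = 7%3 = 1
total = 1//2 = 0
total = 1-1 = 0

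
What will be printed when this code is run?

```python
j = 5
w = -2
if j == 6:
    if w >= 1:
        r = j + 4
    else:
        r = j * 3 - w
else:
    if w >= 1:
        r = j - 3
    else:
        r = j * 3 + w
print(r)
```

13

j=5, w=-2
j == 6 is False; w >= 1 is False
→ r = j * 3 + w = 13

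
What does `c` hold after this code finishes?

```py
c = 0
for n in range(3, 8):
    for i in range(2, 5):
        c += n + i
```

120

n=3,i=2: c = 0+5 = 5
n=3,i=3: c = 5+6 = 11
n=3,i=4: c = 11+7 = 18
n=4,i=2: c = 18+6 = 24
n=4,i=3: c = 24+7 = 31
n=4,i=4: c = 31+8 = 39
n=5,i=2: c = 39+7 = 46
n=5,i=3: c = 46+8 = 54
n=5,i=4: c = 54+9 = 63
n=6,i=2: c = 63+8 = 71
n=6,i=3: c = 71+9 = 80
n=6,i=4: c = 80+10 = 90
n=7,i=2: c = 90+9 = 99
n=7,i=3: c = 99+10 = 109
n=7,i=4: c = 109+11 = 120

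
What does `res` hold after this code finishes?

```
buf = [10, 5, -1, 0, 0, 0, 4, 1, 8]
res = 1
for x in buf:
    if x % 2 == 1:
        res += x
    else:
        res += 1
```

x=10: not odd, res = 1+1 = 2
x=5: odd, res = 2+5 = 7
x=-1: odd, res = 7+(-1) = 6
x=0: not odd, res = 6+1 = 7
x=0: not odd, res = 7+1 = 8
x=0: not odd, res = 8+1 = 9
x=4: not odd, res = 9+1 = 10
x=1: odd, res = 10+1 = 11
x=8: not odd, res = 11+1 = 12

12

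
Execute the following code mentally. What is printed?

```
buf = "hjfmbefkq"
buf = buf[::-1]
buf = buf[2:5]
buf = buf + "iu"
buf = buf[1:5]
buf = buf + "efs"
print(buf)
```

reverse → 'qkfebmfjh'
slice [2:5] → 'feb'
+ 'iu' → 'febiu'
slice [1:5] → 'ebiu'
+ 'efs' → 'ebiuefs'

ebiuefs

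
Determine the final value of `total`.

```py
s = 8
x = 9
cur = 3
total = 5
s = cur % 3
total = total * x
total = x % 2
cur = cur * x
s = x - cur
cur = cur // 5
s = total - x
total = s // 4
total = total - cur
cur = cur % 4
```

-7

s = 3%3 = 0
total = 5*9 = 45
total = 9%2 = 1
cur = 3*9 = 27
s = 9-27 = -18
cur = 27//5 = 5
s = 1-9 = -8
total = (-8)//4 = -2
total = (-2)-5 = -7
cur = 5%4 = 1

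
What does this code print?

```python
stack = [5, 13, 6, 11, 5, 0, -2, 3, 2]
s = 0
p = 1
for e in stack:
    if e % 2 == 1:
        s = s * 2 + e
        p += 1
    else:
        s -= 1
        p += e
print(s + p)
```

e=5: odd, s = 0*2+5 = 5; p=2
e=13: odd, s = 5*2+13 = 23; p=3
e=6: not odd, s = 23-1 = 22; p=9
e=11: odd, s = 22*2+11 = 55; p=10
e=5: odd, s = 55*2+5 = 115; p=11
e=0: not odd, s = 115-1 = 114; p=11
e=-2: not odd, s = 114-1 = 113; p=9
e=3: odd, s = 113*2+3 = 229; p=10
e=2: not odd, s = 229-1 = 228; p=12
s+p = 228+12 = 240

240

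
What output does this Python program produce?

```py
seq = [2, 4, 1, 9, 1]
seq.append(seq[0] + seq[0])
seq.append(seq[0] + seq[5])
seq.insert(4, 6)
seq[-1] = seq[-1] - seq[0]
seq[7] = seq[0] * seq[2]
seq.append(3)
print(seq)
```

[2, 4, 1, 9, 6, 1, 4, 2, 3]

append seq[0]+seq[0] = 2+2 = 4 → [2, 4, 1, 9, 1, 4]
append seq[0]+seq[5] = 2+4 = 6 → [2, 4, 1, 9, 1, 4, 6]
insert 6 at 4 → [2, 4, 1, 9, 6, 1, 4, 6]
seq[-1] = seq[-1]-seq[0] = 6-2 = 4 → [2, 4, 1, 9, 6, 1, 4, 4]
seq[7] = seq[0]*seq[2] = 2*1 = 2 → [2, 4, 1, 9, 6, 1, 4, 2]
append 3 → [2, 4, 1, 9, 6, 1, 4, 2, 3]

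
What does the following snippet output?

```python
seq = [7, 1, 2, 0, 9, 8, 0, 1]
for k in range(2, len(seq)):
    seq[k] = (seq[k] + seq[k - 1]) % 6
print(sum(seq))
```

21

k=2: seq[2] = (2+1)%6 = 3 → [7, 1, 3, 0, 9, 8, 0, 1]
k=3: seq[3] = (0+3)%6 = 3 → [7, 1, 3, 3, 9, 8, 0, 1]
k=4: seq[4] = (9+3)%6 = 0 → [7, 1, 3, 3, 0, 8, 0, 1]
k=5: seq[5] = (8+0)%6 = 2 → [7, 1, 3, 3, 0, 2, 0, 1]
k=6: seq[6] = (0+2)%6 = 2 → [7, 1, 3, 3, 0, 2, 2, 1]
k=7: seq[7] = (1+2)%6 = 3 → [7, 1, 3, 3, 0, 2, 2, 3]
sum = 21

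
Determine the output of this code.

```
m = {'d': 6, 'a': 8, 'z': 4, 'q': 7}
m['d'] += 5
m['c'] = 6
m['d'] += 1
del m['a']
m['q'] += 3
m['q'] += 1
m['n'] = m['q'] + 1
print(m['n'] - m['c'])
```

6

m['d'] = 6+5 = 11 → {'d': 11, 'a': 8, 'z': 4, 'q': 7}
m['c'] = 6 → {'d': 11, 'a': 8, 'z': 4, 'q': 7, 'c': 6}
m['d'] = 11+1 = 12 → {'d': 12, 'a': 8, 'z': 4, 'q': 7, 'c': 6}
del 'a' → {'d': 12, 'z': 4, 'q': 7, 'c': 6}
m['q'] = 7+3 = 10 → {'d': 12, 'z': 4, 'q': 10, 'c': 6}
m['q'] = 10+1 = 11 → {'d': 12, 'z': 4, 'q': 11, 'c': 6}
m['n'] = m['q']+1 = 12 → {'d': 12, 'z': 4, 'q': 11, 'c': 6, 'n': 12}
m['n']-m['c'] = 12-6 = 6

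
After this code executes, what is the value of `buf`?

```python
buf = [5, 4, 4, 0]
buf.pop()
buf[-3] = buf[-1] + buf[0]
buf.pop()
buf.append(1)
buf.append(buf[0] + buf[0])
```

pop() removes 0 → [5, 4, 4]
buf[-3] = buf[-1]+buf[0] = 4+5 = 9 → [9, 4, 4]
pop() removes 4 → [9, 4]
append 1 → [9, 4, 1]
append buf[0]+buf[0] = 9+9 = 18 → [9, 4, 1, 18]

[9, 4, 1, 18]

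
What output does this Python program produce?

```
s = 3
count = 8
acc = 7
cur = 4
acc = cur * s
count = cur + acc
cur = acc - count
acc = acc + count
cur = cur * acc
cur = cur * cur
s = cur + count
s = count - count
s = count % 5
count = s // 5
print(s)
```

1

acc = 4*3 = 12
count = 4+12 = 16
cur = 12-16 = -4
acc = 12+16 = 28
cur = (-4)*28 = -112
cur = (-112)*(-112) = 12544
s = 12544+16 = 12560
s = 16-16 = 0
s = 16%5 = 1
count = 1//5 = 0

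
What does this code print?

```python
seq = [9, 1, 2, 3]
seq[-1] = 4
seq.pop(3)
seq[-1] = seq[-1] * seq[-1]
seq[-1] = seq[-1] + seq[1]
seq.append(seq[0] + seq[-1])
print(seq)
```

[9, 1, 5, 14]

seq[-1] = 4 → [9, 1, 2, 4]
pop(3) removes 4 → [9, 1, 2]
seq[-1] = seq[-1]*seq[-1] = 2*2 = 4 → [9, 1, 4]
seq[-1] = seq[-1]+seq[1] = 4+1 = 5 → [9, 1, 5]
append seq[0]+seq[-1] = 9+5 = 14 → [9, 1, 5, 14]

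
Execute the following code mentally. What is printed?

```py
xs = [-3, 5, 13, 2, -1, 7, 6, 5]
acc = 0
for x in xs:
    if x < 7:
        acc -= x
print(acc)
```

-14

x=-3: <7, acc = 0-(-3) = 3
x=5: <7, acc = 3-5 = -2
x=13: not <7
x=2: <7, acc = (-2)-2 = -4
x=-1: <7, acc = (-4)-(-1) = -3
x=7: not <7
x=6: <7, acc = (-3)-6 = -9
x=5: <7, acc = (-9)-5 = -14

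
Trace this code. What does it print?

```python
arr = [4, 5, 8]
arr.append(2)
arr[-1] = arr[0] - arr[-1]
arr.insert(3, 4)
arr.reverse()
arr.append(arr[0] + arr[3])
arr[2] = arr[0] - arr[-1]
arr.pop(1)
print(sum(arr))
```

13

append 2 → [4, 5, 8, 2]
arr[-1] = arr[0]-arr[-1] = 4-2 = 2 → [4, 5, 8, 2]
insert 4 at 3 → [4, 5, 8, 4, 2]
reverse → [2, 4, 8, 5, 4]
append arr[0]+arr[3] = 2+5 = 7 → [2, 4, 8, 5, 4, 7]
arr[2] = arr[0]-arr[-1] = 2-7 = -5 → [2, 4, -5, 5, 4, 7]
pop(1) removes 4 → [2, -5, 5, 4, 7]
sum = 13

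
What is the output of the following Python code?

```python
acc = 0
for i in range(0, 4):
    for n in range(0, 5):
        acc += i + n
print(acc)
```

70

i=0,n=0: acc = 0+0 = 0
i=0,n=1: acc = 0+1 = 1
i=0,n=2: acc = 1+2 = 3
i=0,n=3: acc = 3+3 = 6
i=0,n=4: acc = 6+4 = 10
i=1,n=0: acc = 10+1 = 11
i=1,n=1: acc = 11+2 = 13
i=1,n=2: acc = 13+3 = 16
i=1,n=3: acc = 16+4 = 20
i=1,n=4: acc = 20+5 = 25
i=2,n=0: acc = 25+2 = 27
i=2,n=1: acc = 27+3 = 30
i=2,n=2: acc = 30+4 = 34
i=2,n=3: acc = 34+5 = 39
i=2,n=4: acc = 39+6 = 45
i=3,n=0: acc = 45+3 = 48
i=3,n=1: acc = 48+4 = 52
i=3,n=2: acc = 52+5 = 57
i=3,n=3: acc = 57+6 = 63
i=3,n=4: acc = 63+7 = 70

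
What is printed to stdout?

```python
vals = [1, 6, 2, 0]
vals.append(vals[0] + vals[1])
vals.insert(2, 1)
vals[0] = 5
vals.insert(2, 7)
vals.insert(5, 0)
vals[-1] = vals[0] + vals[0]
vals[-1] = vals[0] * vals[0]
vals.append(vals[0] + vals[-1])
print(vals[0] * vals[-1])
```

append vals[0]+vals[1] = 1+6 = 7 → [1, 6, 2, 0, 7]
insert 1 at 2 → [1, 6, 1, 2, 0, 7]
vals[0] = 5 → [5, 6, 1, 2, 0, 7]
insert 7 at 2 → [5, 6, 7, 1, 2, 0, 7]
insert 0 at 5 → [5, 6, 7, 1, 2, 0, 0, 7]
vals[-1] = vals[0]+vals[0] = 5+5 = 10 → [5, 6, 7, 1, 2, 0, 0, 10]
vals[-1] = vals[0]*vals[0] = 5*5 = 25 → [5, 6, 7, 1, 2, 0, 0, 25]
append vals[0]+vals[-1] = 5+25 = 30 → [5, 6, 7, 1, 2, 0, 0, 25, 30]
vals[0]*vals[-1] = 5*30 = 150

150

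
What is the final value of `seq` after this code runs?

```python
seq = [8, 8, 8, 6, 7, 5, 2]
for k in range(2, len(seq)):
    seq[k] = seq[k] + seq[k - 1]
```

[8, 8, 16, 22, 29, 34, 36]

k=2: seq[2] = 8+8 = 16 → [8, 8, 16, 6, 7, 5, 2]
k=3: seq[3] = 6+16 = 22 → [8, 8, 16, 22, 7, 5, 2]
k=4: seq[4] = 7+22 = 29 → [8, 8, 16, 22, 29, 5, 2]
k=5: seq[5] = 5+29 = 34 → [8, 8, 16, 22, 29, 34, 2]
k=6: seq[6] = 2+34 = 36 → [8, 8, 16, 22, 29, 34, 36]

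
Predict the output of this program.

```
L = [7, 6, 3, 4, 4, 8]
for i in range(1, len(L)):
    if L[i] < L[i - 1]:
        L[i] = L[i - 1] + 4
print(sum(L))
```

i=1: 6<7, L[1] = 7+4 = 11 → [7, 11, 3, 4, 4, 8]
i=2: 3<11, L[2] = 11+4 = 15 → [7, 11, 15, 4, 4, 8]
i=3: 4<15, L[3] = 15+4 = 19 → [7, 11, 15, 19, 4, 8]
i=4: 4<19, L[4] = 19+4 = 23 → [7, 11, 15, 19, 23, 8]
i=5: 8<23, L[5] = 23+4 = 27 → [7, 11, 15, 19, 23, 27]
sum = 102

102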